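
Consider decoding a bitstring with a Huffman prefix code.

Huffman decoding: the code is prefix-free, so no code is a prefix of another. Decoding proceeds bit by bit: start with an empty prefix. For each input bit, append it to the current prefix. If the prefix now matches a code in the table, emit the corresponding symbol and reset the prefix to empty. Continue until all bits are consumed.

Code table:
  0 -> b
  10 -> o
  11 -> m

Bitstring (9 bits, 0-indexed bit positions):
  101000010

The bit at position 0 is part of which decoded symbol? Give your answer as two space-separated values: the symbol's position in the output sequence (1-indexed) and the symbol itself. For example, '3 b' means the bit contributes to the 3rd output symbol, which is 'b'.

Bit 0: prefix='1' (no match yet)
Bit 1: prefix='10' -> emit 'o', reset
Bit 2: prefix='1' (no match yet)
Bit 3: prefix='10' -> emit 'o', reset
Bit 4: prefix='0' -> emit 'b', reset

Answer: 1 o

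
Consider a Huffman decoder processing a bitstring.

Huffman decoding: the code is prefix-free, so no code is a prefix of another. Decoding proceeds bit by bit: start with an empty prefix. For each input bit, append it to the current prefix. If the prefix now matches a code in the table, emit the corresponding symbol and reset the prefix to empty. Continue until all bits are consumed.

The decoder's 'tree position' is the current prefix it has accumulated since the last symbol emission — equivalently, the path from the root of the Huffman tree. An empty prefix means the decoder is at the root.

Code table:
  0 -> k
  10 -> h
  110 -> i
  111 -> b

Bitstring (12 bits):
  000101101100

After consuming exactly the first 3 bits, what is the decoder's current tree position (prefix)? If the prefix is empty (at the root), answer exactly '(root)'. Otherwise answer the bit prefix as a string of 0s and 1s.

Answer: (root)

Derivation:
Bit 0: prefix='0' -> emit 'k', reset
Bit 1: prefix='0' -> emit 'k', reset
Bit 2: prefix='0' -> emit 'k', reset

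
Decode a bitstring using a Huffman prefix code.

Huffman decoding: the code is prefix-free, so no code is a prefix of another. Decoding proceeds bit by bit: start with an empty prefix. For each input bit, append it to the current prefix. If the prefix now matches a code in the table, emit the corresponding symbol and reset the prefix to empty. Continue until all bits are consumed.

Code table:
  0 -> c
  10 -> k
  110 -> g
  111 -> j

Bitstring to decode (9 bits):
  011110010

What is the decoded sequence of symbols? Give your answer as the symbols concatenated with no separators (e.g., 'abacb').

Answer: cjkck

Derivation:
Bit 0: prefix='0' -> emit 'c', reset
Bit 1: prefix='1' (no match yet)
Bit 2: prefix='11' (no match yet)
Bit 3: prefix='111' -> emit 'j', reset
Bit 4: prefix='1' (no match yet)
Bit 5: prefix='10' -> emit 'k', reset
Bit 6: prefix='0' -> emit 'c', reset
Bit 7: prefix='1' (no match yet)
Bit 8: prefix='10' -> emit 'k', reset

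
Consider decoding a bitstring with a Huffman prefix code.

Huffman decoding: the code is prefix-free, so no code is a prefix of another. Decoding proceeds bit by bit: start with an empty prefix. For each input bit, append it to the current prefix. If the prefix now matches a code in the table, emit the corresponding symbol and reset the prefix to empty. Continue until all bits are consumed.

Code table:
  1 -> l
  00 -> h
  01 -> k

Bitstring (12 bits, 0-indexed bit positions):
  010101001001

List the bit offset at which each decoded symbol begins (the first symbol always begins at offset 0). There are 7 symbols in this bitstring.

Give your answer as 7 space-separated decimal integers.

Answer: 0 2 4 6 8 9 11

Derivation:
Bit 0: prefix='0' (no match yet)
Bit 1: prefix='01' -> emit 'k', reset
Bit 2: prefix='0' (no match yet)
Bit 3: prefix='01' -> emit 'k', reset
Bit 4: prefix='0' (no match yet)
Bit 5: prefix='01' -> emit 'k', reset
Bit 6: prefix='0' (no match yet)
Bit 7: prefix='00' -> emit 'h', reset
Bit 8: prefix='1' -> emit 'l', reset
Bit 9: prefix='0' (no match yet)
Bit 10: prefix='00' -> emit 'h', reset
Bit 11: prefix='1' -> emit 'l', reset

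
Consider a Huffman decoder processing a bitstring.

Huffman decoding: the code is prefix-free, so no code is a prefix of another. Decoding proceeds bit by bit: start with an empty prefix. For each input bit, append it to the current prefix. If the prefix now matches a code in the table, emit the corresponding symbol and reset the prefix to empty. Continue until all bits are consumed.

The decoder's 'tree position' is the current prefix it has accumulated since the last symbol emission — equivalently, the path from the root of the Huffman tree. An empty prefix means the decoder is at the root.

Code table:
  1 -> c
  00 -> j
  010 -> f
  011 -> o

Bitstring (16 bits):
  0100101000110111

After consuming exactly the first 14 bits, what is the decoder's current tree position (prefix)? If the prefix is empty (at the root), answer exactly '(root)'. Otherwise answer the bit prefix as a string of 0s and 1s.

Answer: 01

Derivation:
Bit 0: prefix='0' (no match yet)
Bit 1: prefix='01' (no match yet)
Bit 2: prefix='010' -> emit 'f', reset
Bit 3: prefix='0' (no match yet)
Bit 4: prefix='01' (no match yet)
Bit 5: prefix='010' -> emit 'f', reset
Bit 6: prefix='1' -> emit 'c', reset
Bit 7: prefix='0' (no match yet)
Bit 8: prefix='00' -> emit 'j', reset
Bit 9: prefix='0' (no match yet)
Bit 10: prefix='01' (no match yet)
Bit 11: prefix='011' -> emit 'o', reset
Bit 12: prefix='0' (no match yet)
Bit 13: prefix='01' (no match yet)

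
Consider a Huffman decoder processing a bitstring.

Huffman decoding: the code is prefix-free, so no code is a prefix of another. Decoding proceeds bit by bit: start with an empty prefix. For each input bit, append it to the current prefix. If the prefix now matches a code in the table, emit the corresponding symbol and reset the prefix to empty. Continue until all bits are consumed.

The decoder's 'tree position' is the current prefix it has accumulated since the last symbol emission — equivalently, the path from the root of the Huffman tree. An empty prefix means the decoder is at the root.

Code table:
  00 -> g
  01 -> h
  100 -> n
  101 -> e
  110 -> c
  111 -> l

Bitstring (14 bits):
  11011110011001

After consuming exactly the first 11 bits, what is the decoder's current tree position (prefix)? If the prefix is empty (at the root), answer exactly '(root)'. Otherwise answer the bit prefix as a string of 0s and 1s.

Bit 0: prefix='1' (no match yet)
Bit 1: prefix='11' (no match yet)
Bit 2: prefix='110' -> emit 'c', reset
Bit 3: prefix='1' (no match yet)
Bit 4: prefix='11' (no match yet)
Bit 5: prefix='111' -> emit 'l', reset
Bit 6: prefix='1' (no match yet)
Bit 7: prefix='10' (no match yet)
Bit 8: prefix='100' -> emit 'n', reset
Bit 9: prefix='1' (no match yet)
Bit 10: prefix='11' (no match yet)

Answer: 11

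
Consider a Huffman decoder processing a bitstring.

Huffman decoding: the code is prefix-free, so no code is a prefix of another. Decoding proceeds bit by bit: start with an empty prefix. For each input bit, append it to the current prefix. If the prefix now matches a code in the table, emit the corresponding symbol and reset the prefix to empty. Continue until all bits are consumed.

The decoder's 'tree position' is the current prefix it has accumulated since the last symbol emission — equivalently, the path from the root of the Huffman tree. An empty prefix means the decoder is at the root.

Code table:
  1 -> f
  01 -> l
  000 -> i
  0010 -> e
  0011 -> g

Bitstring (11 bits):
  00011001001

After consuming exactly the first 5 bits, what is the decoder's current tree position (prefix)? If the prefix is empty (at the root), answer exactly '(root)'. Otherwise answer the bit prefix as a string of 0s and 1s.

Answer: (root)

Derivation:
Bit 0: prefix='0' (no match yet)
Bit 1: prefix='00' (no match yet)
Bit 2: prefix='000' -> emit 'i', reset
Bit 3: prefix='1' -> emit 'f', reset
Bit 4: prefix='1' -> emit 'f', reset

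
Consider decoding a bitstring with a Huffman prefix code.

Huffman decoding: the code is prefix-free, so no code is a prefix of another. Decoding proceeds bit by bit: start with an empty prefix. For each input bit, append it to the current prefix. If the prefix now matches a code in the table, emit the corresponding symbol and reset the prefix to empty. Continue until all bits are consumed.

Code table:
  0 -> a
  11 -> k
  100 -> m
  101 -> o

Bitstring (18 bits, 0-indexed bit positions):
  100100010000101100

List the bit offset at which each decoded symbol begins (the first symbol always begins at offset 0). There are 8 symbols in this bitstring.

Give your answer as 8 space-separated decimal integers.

Answer: 0 3 6 7 10 11 12 15

Derivation:
Bit 0: prefix='1' (no match yet)
Bit 1: prefix='10' (no match yet)
Bit 2: prefix='100' -> emit 'm', reset
Bit 3: prefix='1' (no match yet)
Bit 4: prefix='10' (no match yet)
Bit 5: prefix='100' -> emit 'm', reset
Bit 6: prefix='0' -> emit 'a', reset
Bit 7: prefix='1' (no match yet)
Bit 8: prefix='10' (no match yet)
Bit 9: prefix='100' -> emit 'm', reset
Bit 10: prefix='0' -> emit 'a', reset
Bit 11: prefix='0' -> emit 'a', reset
Bit 12: prefix='1' (no match yet)
Bit 13: prefix='10' (no match yet)
Bit 14: prefix='101' -> emit 'o', reset
Bit 15: prefix='1' (no match yet)
Bit 16: prefix='10' (no match yet)
Bit 17: prefix='100' -> emit 'm', reset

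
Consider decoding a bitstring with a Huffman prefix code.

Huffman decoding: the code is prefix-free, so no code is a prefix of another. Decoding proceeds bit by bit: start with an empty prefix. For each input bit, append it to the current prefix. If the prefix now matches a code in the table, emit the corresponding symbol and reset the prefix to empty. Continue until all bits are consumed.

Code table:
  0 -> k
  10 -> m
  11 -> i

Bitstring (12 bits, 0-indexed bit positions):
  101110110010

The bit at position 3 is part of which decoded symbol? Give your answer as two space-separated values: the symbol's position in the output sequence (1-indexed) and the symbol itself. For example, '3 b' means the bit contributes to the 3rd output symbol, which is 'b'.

Answer: 2 i

Derivation:
Bit 0: prefix='1' (no match yet)
Bit 1: prefix='10' -> emit 'm', reset
Bit 2: prefix='1' (no match yet)
Bit 3: prefix='11' -> emit 'i', reset
Bit 4: prefix='1' (no match yet)
Bit 5: prefix='10' -> emit 'm', reset
Bit 6: prefix='1' (no match yet)
Bit 7: prefix='11' -> emit 'i', reset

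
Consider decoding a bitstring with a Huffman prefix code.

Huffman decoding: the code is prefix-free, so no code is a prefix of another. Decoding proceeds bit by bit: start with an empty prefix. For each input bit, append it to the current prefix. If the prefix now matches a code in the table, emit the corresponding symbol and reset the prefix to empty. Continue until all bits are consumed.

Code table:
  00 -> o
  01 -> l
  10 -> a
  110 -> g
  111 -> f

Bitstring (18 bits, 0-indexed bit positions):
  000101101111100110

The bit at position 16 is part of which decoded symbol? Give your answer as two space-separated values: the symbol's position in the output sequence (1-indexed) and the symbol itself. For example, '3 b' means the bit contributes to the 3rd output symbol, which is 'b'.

Bit 0: prefix='0' (no match yet)
Bit 1: prefix='00' -> emit 'o', reset
Bit 2: prefix='0' (no match yet)
Bit 3: prefix='01' -> emit 'l', reset
Bit 4: prefix='0' (no match yet)
Bit 5: prefix='01' -> emit 'l', reset
Bit 6: prefix='1' (no match yet)
Bit 7: prefix='10' -> emit 'a', reset
Bit 8: prefix='1' (no match yet)
Bit 9: prefix='11' (no match yet)
Bit 10: prefix='111' -> emit 'f', reset
Bit 11: prefix='1' (no match yet)
Bit 12: prefix='11' (no match yet)
Bit 13: prefix='110' -> emit 'g', reset
Bit 14: prefix='0' (no match yet)
Bit 15: prefix='01' -> emit 'l', reset
Bit 16: prefix='1' (no match yet)
Bit 17: prefix='10' -> emit 'a', reset

Answer: 8 a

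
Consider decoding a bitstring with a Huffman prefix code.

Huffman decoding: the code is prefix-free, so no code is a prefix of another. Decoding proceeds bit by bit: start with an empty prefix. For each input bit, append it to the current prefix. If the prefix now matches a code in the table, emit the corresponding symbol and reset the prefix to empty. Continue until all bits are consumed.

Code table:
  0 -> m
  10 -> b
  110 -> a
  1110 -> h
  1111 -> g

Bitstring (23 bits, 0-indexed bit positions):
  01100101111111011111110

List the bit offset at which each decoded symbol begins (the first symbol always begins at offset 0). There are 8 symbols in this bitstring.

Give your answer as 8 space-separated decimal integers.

Answer: 0 1 4 5 7 11 15 19

Derivation:
Bit 0: prefix='0' -> emit 'm', reset
Bit 1: prefix='1' (no match yet)
Bit 2: prefix='11' (no match yet)
Bit 3: prefix='110' -> emit 'a', reset
Bit 4: prefix='0' -> emit 'm', reset
Bit 5: prefix='1' (no match yet)
Bit 6: prefix='10' -> emit 'b', reset
Bit 7: prefix='1' (no match yet)
Bit 8: prefix='11' (no match yet)
Bit 9: prefix='111' (no match yet)
Bit 10: prefix='1111' -> emit 'g', reset
Bit 11: prefix='1' (no match yet)
Bit 12: prefix='11' (no match yet)
Bit 13: prefix='111' (no match yet)
Bit 14: prefix='1110' -> emit 'h', reset
Bit 15: prefix='1' (no match yet)
Bit 16: prefix='11' (no match yet)
Bit 17: prefix='111' (no match yet)
Bit 18: prefix='1111' -> emit 'g', reset
Bit 19: prefix='1' (no match yet)
Bit 20: prefix='11' (no match yet)
Bit 21: prefix='111' (no match yet)
Bit 22: prefix='1110' -> emit 'h', reset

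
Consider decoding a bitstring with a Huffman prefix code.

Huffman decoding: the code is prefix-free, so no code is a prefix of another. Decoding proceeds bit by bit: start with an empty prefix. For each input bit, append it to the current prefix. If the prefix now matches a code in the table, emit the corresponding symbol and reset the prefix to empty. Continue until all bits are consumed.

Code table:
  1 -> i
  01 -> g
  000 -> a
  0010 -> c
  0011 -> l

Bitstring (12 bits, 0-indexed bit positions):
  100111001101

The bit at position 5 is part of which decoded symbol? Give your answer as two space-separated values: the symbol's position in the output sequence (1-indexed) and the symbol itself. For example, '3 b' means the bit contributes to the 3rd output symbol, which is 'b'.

Answer: 3 i

Derivation:
Bit 0: prefix='1' -> emit 'i', reset
Bit 1: prefix='0' (no match yet)
Bit 2: prefix='00' (no match yet)
Bit 3: prefix='001' (no match yet)
Bit 4: prefix='0011' -> emit 'l', reset
Bit 5: prefix='1' -> emit 'i', reset
Bit 6: prefix='0' (no match yet)
Bit 7: prefix='00' (no match yet)
Bit 8: prefix='001' (no match yet)
Bit 9: prefix='0011' -> emit 'l', reset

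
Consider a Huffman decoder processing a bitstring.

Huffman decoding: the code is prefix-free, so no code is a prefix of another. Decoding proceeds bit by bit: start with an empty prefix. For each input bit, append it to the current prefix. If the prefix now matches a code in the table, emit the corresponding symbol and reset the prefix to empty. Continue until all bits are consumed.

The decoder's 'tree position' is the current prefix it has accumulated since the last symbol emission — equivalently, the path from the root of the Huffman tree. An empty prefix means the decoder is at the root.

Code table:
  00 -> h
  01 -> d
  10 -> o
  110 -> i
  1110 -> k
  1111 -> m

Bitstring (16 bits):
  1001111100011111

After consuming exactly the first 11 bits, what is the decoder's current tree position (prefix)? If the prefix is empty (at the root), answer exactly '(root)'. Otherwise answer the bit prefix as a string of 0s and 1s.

Answer: 0

Derivation:
Bit 0: prefix='1' (no match yet)
Bit 1: prefix='10' -> emit 'o', reset
Bit 2: prefix='0' (no match yet)
Bit 3: prefix='01' -> emit 'd', reset
Bit 4: prefix='1' (no match yet)
Bit 5: prefix='11' (no match yet)
Bit 6: prefix='111' (no match yet)
Bit 7: prefix='1111' -> emit 'm', reset
Bit 8: prefix='0' (no match yet)
Bit 9: prefix='00' -> emit 'h', reset
Bit 10: prefix='0' (no match yet)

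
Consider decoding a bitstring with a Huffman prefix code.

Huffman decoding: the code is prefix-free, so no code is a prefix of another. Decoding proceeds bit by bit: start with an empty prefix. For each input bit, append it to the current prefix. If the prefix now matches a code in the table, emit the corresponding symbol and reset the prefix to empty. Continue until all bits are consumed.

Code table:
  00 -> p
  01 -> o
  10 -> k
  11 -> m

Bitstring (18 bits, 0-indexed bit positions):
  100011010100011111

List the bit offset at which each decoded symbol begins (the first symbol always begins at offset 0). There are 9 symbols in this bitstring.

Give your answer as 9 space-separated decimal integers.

Answer: 0 2 4 6 8 10 12 14 16

Derivation:
Bit 0: prefix='1' (no match yet)
Bit 1: prefix='10' -> emit 'k', reset
Bit 2: prefix='0' (no match yet)
Bit 3: prefix='00' -> emit 'p', reset
Bit 4: prefix='1' (no match yet)
Bit 5: prefix='11' -> emit 'm', reset
Bit 6: prefix='0' (no match yet)
Bit 7: prefix='01' -> emit 'o', reset
Bit 8: prefix='0' (no match yet)
Bit 9: prefix='01' -> emit 'o', reset
Bit 10: prefix='0' (no match yet)
Bit 11: prefix='00' -> emit 'p', reset
Bit 12: prefix='0' (no match yet)
Bit 13: prefix='01' -> emit 'o', reset
Bit 14: prefix='1' (no match yet)
Bit 15: prefix='11' -> emit 'm', reset
Bit 16: prefix='1' (no match yet)
Bit 17: prefix='11' -> emit 'm', reset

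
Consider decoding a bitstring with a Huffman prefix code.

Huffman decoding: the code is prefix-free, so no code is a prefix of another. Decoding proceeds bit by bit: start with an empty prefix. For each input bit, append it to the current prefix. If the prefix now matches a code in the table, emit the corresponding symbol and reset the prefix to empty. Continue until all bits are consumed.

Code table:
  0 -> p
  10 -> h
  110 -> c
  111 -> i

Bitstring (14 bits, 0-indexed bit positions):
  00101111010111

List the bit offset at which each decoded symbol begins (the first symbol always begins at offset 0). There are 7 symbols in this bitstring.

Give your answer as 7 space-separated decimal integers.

Answer: 0 1 2 4 7 9 11

Derivation:
Bit 0: prefix='0' -> emit 'p', reset
Bit 1: prefix='0' -> emit 'p', reset
Bit 2: prefix='1' (no match yet)
Bit 3: prefix='10' -> emit 'h', reset
Bit 4: prefix='1' (no match yet)
Bit 5: prefix='11' (no match yet)
Bit 6: prefix='111' -> emit 'i', reset
Bit 7: prefix='1' (no match yet)
Bit 8: prefix='10' -> emit 'h', reset
Bit 9: prefix='1' (no match yet)
Bit 10: prefix='10' -> emit 'h', reset
Bit 11: prefix='1' (no match yet)
Bit 12: prefix='11' (no match yet)
Bit 13: prefix='111' -> emit 'i', reset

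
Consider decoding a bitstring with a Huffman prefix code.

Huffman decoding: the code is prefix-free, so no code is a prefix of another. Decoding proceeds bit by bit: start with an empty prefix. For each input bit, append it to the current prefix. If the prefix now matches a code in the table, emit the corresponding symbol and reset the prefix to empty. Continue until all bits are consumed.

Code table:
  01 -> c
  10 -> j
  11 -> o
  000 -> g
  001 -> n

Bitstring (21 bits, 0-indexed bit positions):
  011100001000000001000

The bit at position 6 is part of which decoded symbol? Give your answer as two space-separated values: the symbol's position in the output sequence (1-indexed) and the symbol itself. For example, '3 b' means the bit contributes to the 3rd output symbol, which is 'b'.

Answer: 3 g

Derivation:
Bit 0: prefix='0' (no match yet)
Bit 1: prefix='01' -> emit 'c', reset
Bit 2: prefix='1' (no match yet)
Bit 3: prefix='11' -> emit 'o', reset
Bit 4: prefix='0' (no match yet)
Bit 5: prefix='00' (no match yet)
Bit 6: prefix='000' -> emit 'g', reset
Bit 7: prefix='0' (no match yet)
Bit 8: prefix='01' -> emit 'c', reset
Bit 9: prefix='0' (no match yet)
Bit 10: prefix='00' (no match yet)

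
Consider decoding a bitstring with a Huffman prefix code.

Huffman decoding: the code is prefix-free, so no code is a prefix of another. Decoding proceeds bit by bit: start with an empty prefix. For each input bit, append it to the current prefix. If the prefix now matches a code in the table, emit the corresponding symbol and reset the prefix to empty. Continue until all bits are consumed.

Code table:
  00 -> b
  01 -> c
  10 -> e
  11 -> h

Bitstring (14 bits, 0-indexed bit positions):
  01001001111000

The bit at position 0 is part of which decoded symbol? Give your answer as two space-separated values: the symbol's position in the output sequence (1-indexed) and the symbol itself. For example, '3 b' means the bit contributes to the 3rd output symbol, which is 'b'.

Bit 0: prefix='0' (no match yet)
Bit 1: prefix='01' -> emit 'c', reset
Bit 2: prefix='0' (no match yet)
Bit 3: prefix='00' -> emit 'b', reset
Bit 4: prefix='1' (no match yet)

Answer: 1 c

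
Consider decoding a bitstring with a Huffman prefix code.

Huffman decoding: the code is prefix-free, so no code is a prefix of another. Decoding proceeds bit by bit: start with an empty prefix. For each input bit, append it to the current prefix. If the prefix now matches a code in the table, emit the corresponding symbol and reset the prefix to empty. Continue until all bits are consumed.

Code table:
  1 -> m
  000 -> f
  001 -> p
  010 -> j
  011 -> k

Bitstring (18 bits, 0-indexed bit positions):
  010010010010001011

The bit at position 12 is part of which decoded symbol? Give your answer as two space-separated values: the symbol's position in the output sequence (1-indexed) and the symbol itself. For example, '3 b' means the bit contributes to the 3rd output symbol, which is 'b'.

Answer: 5 p

Derivation:
Bit 0: prefix='0' (no match yet)
Bit 1: prefix='01' (no match yet)
Bit 2: prefix='010' -> emit 'j', reset
Bit 3: prefix='0' (no match yet)
Bit 4: prefix='01' (no match yet)
Bit 5: prefix='010' -> emit 'j', reset
Bit 6: prefix='0' (no match yet)
Bit 7: prefix='01' (no match yet)
Bit 8: prefix='010' -> emit 'j', reset
Bit 9: prefix='0' (no match yet)
Bit 10: prefix='01' (no match yet)
Bit 11: prefix='010' -> emit 'j', reset
Bit 12: prefix='0' (no match yet)
Bit 13: prefix='00' (no match yet)
Bit 14: prefix='001' -> emit 'p', reset
Bit 15: prefix='0' (no match yet)
Bit 16: prefix='01' (no match yet)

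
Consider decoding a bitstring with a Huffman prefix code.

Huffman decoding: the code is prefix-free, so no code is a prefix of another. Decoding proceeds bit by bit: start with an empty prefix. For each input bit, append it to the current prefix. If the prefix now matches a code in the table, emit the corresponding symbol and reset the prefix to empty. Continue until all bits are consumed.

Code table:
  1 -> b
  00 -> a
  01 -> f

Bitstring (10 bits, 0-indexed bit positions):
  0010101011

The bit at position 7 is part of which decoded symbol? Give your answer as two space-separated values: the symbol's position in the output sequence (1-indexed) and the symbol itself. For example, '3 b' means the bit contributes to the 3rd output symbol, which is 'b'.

Bit 0: prefix='0' (no match yet)
Bit 1: prefix='00' -> emit 'a', reset
Bit 2: prefix='1' -> emit 'b', reset
Bit 3: prefix='0' (no match yet)
Bit 4: prefix='01' -> emit 'f', reset
Bit 5: prefix='0' (no match yet)
Bit 6: prefix='01' -> emit 'f', reset
Bit 7: prefix='0' (no match yet)
Bit 8: prefix='01' -> emit 'f', reset
Bit 9: prefix='1' -> emit 'b', reset

Answer: 5 f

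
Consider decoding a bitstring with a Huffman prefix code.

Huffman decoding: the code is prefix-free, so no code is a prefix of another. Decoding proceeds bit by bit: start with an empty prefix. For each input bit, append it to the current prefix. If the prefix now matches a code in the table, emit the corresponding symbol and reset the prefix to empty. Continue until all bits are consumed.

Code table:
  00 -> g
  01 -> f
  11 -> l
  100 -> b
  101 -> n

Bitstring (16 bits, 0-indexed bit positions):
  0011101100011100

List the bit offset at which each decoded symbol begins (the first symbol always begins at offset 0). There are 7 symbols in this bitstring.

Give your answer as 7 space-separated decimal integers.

Bit 0: prefix='0' (no match yet)
Bit 1: prefix='00' -> emit 'g', reset
Bit 2: prefix='1' (no match yet)
Bit 3: prefix='11' -> emit 'l', reset
Bit 4: prefix='1' (no match yet)
Bit 5: prefix='10' (no match yet)
Bit 6: prefix='101' -> emit 'n', reset
Bit 7: prefix='1' (no match yet)
Bit 8: prefix='10' (no match yet)
Bit 9: prefix='100' -> emit 'b', reset
Bit 10: prefix='0' (no match yet)
Bit 11: prefix='01' -> emit 'f', reset
Bit 12: prefix='1' (no match yet)
Bit 13: prefix='11' -> emit 'l', reset
Bit 14: prefix='0' (no match yet)
Bit 15: prefix='00' -> emit 'g', reset

Answer: 0 2 4 7 10 12 14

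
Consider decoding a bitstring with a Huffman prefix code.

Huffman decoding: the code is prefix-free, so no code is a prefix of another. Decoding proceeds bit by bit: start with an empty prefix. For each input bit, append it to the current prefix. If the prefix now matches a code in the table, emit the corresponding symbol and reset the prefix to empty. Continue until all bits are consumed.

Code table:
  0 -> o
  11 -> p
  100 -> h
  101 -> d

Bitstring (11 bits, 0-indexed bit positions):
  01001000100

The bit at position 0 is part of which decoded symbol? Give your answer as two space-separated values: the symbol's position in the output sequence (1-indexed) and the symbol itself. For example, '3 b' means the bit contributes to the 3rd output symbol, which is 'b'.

Answer: 1 o

Derivation:
Bit 0: prefix='0' -> emit 'o', reset
Bit 1: prefix='1' (no match yet)
Bit 2: prefix='10' (no match yet)
Bit 3: prefix='100' -> emit 'h', reset
Bit 4: prefix='1' (no match yet)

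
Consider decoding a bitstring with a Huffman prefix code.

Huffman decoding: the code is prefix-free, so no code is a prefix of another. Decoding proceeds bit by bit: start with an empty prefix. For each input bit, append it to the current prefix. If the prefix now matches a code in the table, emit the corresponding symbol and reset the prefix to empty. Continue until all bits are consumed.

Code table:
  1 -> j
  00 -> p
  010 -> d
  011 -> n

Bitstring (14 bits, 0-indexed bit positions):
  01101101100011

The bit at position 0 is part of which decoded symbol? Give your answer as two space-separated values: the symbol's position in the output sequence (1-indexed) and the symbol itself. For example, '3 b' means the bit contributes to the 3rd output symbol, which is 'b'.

Answer: 1 n

Derivation:
Bit 0: prefix='0' (no match yet)
Bit 1: prefix='01' (no match yet)
Bit 2: prefix='011' -> emit 'n', reset
Bit 3: prefix='0' (no match yet)
Bit 4: prefix='01' (no match yet)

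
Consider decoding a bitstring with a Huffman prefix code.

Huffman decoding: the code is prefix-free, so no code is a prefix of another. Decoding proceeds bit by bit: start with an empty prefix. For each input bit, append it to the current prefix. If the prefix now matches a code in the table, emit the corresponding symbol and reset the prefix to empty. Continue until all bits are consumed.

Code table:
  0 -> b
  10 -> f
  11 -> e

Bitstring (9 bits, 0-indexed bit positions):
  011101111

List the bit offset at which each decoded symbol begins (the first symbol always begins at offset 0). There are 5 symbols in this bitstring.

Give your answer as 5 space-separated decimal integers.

Answer: 0 1 3 5 7

Derivation:
Bit 0: prefix='0' -> emit 'b', reset
Bit 1: prefix='1' (no match yet)
Bit 2: prefix='11' -> emit 'e', reset
Bit 3: prefix='1' (no match yet)
Bit 4: prefix='10' -> emit 'f', reset
Bit 5: prefix='1' (no match yet)
Bit 6: prefix='11' -> emit 'e', reset
Bit 7: prefix='1' (no match yet)
Bit 8: prefix='11' -> emit 'e', reset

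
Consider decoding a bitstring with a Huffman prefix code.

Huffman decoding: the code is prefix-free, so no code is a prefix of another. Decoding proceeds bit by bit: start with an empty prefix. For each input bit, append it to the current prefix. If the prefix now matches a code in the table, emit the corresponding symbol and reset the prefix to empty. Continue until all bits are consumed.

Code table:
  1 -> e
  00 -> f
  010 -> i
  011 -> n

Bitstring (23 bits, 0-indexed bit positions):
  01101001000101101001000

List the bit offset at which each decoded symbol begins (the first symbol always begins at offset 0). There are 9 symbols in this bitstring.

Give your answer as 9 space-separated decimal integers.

Bit 0: prefix='0' (no match yet)
Bit 1: prefix='01' (no match yet)
Bit 2: prefix='011' -> emit 'n', reset
Bit 3: prefix='0' (no match yet)
Bit 4: prefix='01' (no match yet)
Bit 5: prefix='010' -> emit 'i', reset
Bit 6: prefix='0' (no match yet)
Bit 7: prefix='01' (no match yet)
Bit 8: prefix='010' -> emit 'i', reset
Bit 9: prefix='0' (no match yet)
Bit 10: prefix='00' -> emit 'f', reset
Bit 11: prefix='1' -> emit 'e', reset
Bit 12: prefix='0' (no match yet)
Bit 13: prefix='01' (no match yet)
Bit 14: prefix='011' -> emit 'n', reset
Bit 15: prefix='0' (no match yet)
Bit 16: prefix='01' (no match yet)
Bit 17: prefix='010' -> emit 'i', reset
Bit 18: prefix='0' (no match yet)
Bit 19: prefix='01' (no match yet)
Bit 20: prefix='010' -> emit 'i', reset
Bit 21: prefix='0' (no match yet)
Bit 22: prefix='00' -> emit 'f', reset

Answer: 0 3 6 9 11 12 15 18 21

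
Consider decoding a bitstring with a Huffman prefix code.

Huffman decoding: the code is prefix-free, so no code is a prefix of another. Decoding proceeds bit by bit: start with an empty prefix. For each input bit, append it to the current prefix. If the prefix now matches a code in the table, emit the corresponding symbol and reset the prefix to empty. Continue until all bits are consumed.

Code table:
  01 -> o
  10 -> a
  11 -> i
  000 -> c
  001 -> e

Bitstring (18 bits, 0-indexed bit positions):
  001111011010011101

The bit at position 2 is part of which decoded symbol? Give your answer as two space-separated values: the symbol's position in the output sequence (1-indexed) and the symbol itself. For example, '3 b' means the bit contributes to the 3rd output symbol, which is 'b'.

Answer: 1 e

Derivation:
Bit 0: prefix='0' (no match yet)
Bit 1: prefix='00' (no match yet)
Bit 2: prefix='001' -> emit 'e', reset
Bit 3: prefix='1' (no match yet)
Bit 4: prefix='11' -> emit 'i', reset
Bit 5: prefix='1' (no match yet)
Bit 6: prefix='10' -> emit 'a', reset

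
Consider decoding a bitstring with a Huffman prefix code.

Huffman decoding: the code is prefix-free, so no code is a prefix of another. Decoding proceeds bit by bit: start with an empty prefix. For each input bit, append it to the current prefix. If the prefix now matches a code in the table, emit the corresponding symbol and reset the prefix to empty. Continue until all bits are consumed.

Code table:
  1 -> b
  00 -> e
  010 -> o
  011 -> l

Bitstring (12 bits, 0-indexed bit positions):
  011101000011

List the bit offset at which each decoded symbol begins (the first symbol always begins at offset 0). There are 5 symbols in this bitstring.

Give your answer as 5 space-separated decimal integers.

Answer: 0 3 4 7 9

Derivation:
Bit 0: prefix='0' (no match yet)
Bit 1: prefix='01' (no match yet)
Bit 2: prefix='011' -> emit 'l', reset
Bit 3: prefix='1' -> emit 'b', reset
Bit 4: prefix='0' (no match yet)
Bit 5: prefix='01' (no match yet)
Bit 6: prefix='010' -> emit 'o', reset
Bit 7: prefix='0' (no match yet)
Bit 8: prefix='00' -> emit 'e', reset
Bit 9: prefix='0' (no match yet)
Bit 10: prefix='01' (no match yet)
Bit 11: prefix='011' -> emit 'l', reset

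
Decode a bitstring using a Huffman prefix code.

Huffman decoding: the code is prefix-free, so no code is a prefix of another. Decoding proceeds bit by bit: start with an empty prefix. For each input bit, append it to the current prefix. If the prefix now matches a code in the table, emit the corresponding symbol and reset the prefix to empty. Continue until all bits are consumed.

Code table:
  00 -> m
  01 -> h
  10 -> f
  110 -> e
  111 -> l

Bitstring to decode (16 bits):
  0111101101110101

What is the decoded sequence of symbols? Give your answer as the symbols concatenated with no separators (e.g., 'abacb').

Bit 0: prefix='0' (no match yet)
Bit 1: prefix='01' -> emit 'h', reset
Bit 2: prefix='1' (no match yet)
Bit 3: prefix='11' (no match yet)
Bit 4: prefix='111' -> emit 'l', reset
Bit 5: prefix='0' (no match yet)
Bit 6: prefix='01' -> emit 'h', reset
Bit 7: prefix='1' (no match yet)
Bit 8: prefix='10' -> emit 'f', reset
Bit 9: prefix='1' (no match yet)
Bit 10: prefix='11' (no match yet)
Bit 11: prefix='111' -> emit 'l', reset
Bit 12: prefix='0' (no match yet)
Bit 13: prefix='01' -> emit 'h', reset
Bit 14: prefix='0' (no match yet)
Bit 15: prefix='01' -> emit 'h', reset

Answer: hlhflhh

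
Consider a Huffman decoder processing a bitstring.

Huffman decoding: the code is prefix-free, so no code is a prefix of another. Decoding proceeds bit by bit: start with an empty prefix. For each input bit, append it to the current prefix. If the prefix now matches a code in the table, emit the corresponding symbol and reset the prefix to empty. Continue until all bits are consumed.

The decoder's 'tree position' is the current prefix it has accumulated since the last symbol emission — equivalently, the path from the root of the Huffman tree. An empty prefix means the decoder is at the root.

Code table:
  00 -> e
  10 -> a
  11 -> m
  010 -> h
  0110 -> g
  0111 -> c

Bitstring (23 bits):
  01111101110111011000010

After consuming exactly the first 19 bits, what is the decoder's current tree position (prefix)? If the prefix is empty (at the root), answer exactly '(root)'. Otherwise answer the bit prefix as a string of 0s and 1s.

Answer: 0

Derivation:
Bit 0: prefix='0' (no match yet)
Bit 1: prefix='01' (no match yet)
Bit 2: prefix='011' (no match yet)
Bit 3: prefix='0111' -> emit 'c', reset
Bit 4: prefix='1' (no match yet)
Bit 5: prefix='11' -> emit 'm', reset
Bit 6: prefix='0' (no match yet)
Bit 7: prefix='01' (no match yet)
Bit 8: prefix='011' (no match yet)
Bit 9: prefix='0111' -> emit 'c', reset
Bit 10: prefix='0' (no match yet)
Bit 11: prefix='01' (no match yet)
Bit 12: prefix='011' (no match yet)
Bit 13: prefix='0111' -> emit 'c', reset
Bit 14: prefix='0' (no match yet)
Bit 15: prefix='01' (no match yet)
Bit 16: prefix='011' (no match yet)
Bit 17: prefix='0110' -> emit 'g', reset
Bit 18: prefix='0' (no match yet)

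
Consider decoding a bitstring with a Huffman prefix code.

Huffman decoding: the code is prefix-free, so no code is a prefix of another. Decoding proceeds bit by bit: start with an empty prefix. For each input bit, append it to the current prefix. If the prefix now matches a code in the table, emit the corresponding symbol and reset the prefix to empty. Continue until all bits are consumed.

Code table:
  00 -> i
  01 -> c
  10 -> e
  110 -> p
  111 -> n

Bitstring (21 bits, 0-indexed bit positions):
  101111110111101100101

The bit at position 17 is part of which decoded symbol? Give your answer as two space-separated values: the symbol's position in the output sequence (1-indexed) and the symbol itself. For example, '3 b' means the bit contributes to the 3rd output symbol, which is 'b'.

Bit 0: prefix='1' (no match yet)
Bit 1: prefix='10' -> emit 'e', reset
Bit 2: prefix='1' (no match yet)
Bit 3: prefix='11' (no match yet)
Bit 4: prefix='111' -> emit 'n', reset
Bit 5: prefix='1' (no match yet)
Bit 6: prefix='11' (no match yet)
Bit 7: prefix='111' -> emit 'n', reset
Bit 8: prefix='0' (no match yet)
Bit 9: prefix='01' -> emit 'c', reset
Bit 10: prefix='1' (no match yet)
Bit 11: prefix='11' (no match yet)
Bit 12: prefix='111' -> emit 'n', reset
Bit 13: prefix='0' (no match yet)
Bit 14: prefix='01' -> emit 'c', reset
Bit 15: prefix='1' (no match yet)
Bit 16: prefix='10' -> emit 'e', reset
Bit 17: prefix='0' (no match yet)
Bit 18: prefix='01' -> emit 'c', reset
Bit 19: prefix='0' (no match yet)
Bit 20: prefix='01' -> emit 'c', reset

Answer: 8 c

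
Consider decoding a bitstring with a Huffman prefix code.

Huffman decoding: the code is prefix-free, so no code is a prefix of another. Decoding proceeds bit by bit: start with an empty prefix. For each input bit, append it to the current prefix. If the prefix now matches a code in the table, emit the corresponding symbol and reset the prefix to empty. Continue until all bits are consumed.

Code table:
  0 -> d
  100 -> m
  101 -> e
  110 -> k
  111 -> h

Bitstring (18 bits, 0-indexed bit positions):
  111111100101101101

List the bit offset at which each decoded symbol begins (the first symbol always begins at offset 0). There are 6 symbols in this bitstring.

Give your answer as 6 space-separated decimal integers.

Answer: 0 3 6 9 12 15

Derivation:
Bit 0: prefix='1' (no match yet)
Bit 1: prefix='11' (no match yet)
Bit 2: prefix='111' -> emit 'h', reset
Bit 3: prefix='1' (no match yet)
Bit 4: prefix='11' (no match yet)
Bit 5: prefix='111' -> emit 'h', reset
Bit 6: prefix='1' (no match yet)
Bit 7: prefix='10' (no match yet)
Bit 8: prefix='100' -> emit 'm', reset
Bit 9: prefix='1' (no match yet)
Bit 10: prefix='10' (no match yet)
Bit 11: prefix='101' -> emit 'e', reset
Bit 12: prefix='1' (no match yet)
Bit 13: prefix='10' (no match yet)
Bit 14: prefix='101' -> emit 'e', reset
Bit 15: prefix='1' (no match yet)
Bit 16: prefix='10' (no match yet)
Bit 17: prefix='101' -> emit 'e', reset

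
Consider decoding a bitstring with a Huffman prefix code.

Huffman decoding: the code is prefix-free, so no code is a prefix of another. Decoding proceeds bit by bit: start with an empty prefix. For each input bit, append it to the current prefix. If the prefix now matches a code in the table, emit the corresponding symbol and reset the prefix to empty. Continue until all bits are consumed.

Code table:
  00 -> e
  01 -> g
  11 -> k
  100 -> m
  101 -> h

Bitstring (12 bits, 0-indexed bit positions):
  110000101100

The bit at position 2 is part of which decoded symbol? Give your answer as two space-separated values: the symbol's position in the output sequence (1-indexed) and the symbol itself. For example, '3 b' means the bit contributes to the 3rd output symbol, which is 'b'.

Bit 0: prefix='1' (no match yet)
Bit 1: prefix='11' -> emit 'k', reset
Bit 2: prefix='0' (no match yet)
Bit 3: prefix='00' -> emit 'e', reset
Bit 4: prefix='0' (no match yet)
Bit 5: prefix='00' -> emit 'e', reset
Bit 6: prefix='1' (no match yet)

Answer: 2 e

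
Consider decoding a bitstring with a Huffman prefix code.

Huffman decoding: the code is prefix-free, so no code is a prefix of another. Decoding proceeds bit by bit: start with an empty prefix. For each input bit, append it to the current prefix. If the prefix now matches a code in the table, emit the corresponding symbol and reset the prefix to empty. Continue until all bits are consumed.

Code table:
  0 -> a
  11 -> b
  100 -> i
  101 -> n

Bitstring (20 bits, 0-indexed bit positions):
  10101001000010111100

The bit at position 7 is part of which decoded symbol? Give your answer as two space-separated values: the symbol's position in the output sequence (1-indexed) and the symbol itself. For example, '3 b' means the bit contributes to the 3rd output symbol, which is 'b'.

Answer: 4 i

Derivation:
Bit 0: prefix='1' (no match yet)
Bit 1: prefix='10' (no match yet)
Bit 2: prefix='101' -> emit 'n', reset
Bit 3: prefix='0' -> emit 'a', reset
Bit 4: prefix='1' (no match yet)
Bit 5: prefix='10' (no match yet)
Bit 6: prefix='100' -> emit 'i', reset
Bit 7: prefix='1' (no match yet)
Bit 8: prefix='10' (no match yet)
Bit 9: prefix='100' -> emit 'i', reset
Bit 10: prefix='0' -> emit 'a', reset
Bit 11: prefix='0' -> emit 'a', reset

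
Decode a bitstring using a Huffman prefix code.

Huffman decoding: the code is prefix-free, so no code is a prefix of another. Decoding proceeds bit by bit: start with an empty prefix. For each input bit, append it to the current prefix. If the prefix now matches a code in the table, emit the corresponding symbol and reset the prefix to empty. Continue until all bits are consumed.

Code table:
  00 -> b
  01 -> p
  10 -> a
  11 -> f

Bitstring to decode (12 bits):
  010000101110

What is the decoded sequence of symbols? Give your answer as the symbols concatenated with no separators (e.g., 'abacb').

Bit 0: prefix='0' (no match yet)
Bit 1: prefix='01' -> emit 'p', reset
Bit 2: prefix='0' (no match yet)
Bit 3: prefix='00' -> emit 'b', reset
Bit 4: prefix='0' (no match yet)
Bit 5: prefix='00' -> emit 'b', reset
Bit 6: prefix='1' (no match yet)
Bit 7: prefix='10' -> emit 'a', reset
Bit 8: prefix='1' (no match yet)
Bit 9: prefix='11' -> emit 'f', reset
Bit 10: prefix='1' (no match yet)
Bit 11: prefix='10' -> emit 'a', reset

Answer: pbbafa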